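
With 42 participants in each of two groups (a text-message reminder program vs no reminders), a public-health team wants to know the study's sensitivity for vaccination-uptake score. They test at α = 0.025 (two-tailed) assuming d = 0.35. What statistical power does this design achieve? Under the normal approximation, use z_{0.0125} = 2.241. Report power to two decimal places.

power ≈ 0.26

For two equal groups, power = Φ(d·√(n/2) − z_{α/2}).
d·√(n/2) = 0.35 × √(42/2) = 0.35 × 4.583 = 1.604.
z_β = 1.604 − 2.241 = -0.637.
Power = Φ(-0.637) = 0.262.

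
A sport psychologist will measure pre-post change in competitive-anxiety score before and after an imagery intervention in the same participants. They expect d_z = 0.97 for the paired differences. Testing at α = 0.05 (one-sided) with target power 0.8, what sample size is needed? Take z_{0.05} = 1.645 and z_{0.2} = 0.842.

For a paired (one-sample on differences) test: n = ((z_{α} + z_β) / d)².
z_{α} + z_β = 1.645 + 0.842 = 2.487.
n = (2.487 / 0.97)² = 2.564² = 6.57.
Round up.

n = 7 pairs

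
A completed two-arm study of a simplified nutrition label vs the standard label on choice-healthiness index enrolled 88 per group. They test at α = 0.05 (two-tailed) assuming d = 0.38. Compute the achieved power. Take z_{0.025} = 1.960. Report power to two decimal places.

For two equal groups, power = Φ(d·√(n/2) − z_{α/2}).
d·√(n/2) = 0.38 × √(88/2) = 0.38 × 6.633 = 2.521.
z_β = 2.521 − 1.960 = 0.561.
Power = Φ(0.561) = 0.712.

power ≈ 0.71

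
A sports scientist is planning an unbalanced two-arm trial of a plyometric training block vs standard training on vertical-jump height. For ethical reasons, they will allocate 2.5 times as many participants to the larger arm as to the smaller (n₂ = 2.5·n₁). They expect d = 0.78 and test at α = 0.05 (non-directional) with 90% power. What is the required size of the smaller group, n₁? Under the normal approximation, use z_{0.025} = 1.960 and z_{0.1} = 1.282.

n₁ = 25

With allocation ratio k = n₂/n₁ = 2.5, Var(x̄₁−x̄₂) = σ²(1/n₁ + 1/(k·n₁)) = σ²·(k+1)/(k·n₁).
So n₁ = (1 + 1/k)·((z_{α/2} + z_β)/d)² = 1.400 × (3.242/0.78)².
n₁ = 1.400 × 17.28 = 24.2.
Round up: n₁ = 25, giving n₂ = ⌈2.5 × 25⌉ = ⌈62.5⌉ = 63.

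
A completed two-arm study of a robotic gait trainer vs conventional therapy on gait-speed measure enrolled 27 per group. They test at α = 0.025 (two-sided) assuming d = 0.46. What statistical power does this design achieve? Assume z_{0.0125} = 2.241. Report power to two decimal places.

For two equal groups, power = Φ(d·√(n/2) − z_{α/2}).
d·√(n/2) = 0.46 × √(27/2) = 0.46 × 3.674 = 1.690.
z_β = 1.690 − 2.241 = -0.551.
Power = Φ(-0.551) = 0.291.

power ≈ 0.29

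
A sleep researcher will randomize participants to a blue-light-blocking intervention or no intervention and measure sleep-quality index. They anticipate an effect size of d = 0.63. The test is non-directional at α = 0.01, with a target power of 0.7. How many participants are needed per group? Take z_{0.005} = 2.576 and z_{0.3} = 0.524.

For two independent groups with equal n: n = 2·((z_{α/2} + z_β) / d)².
z_{α/2} + z_β = 2.576 + 0.524 = 3.100.
n = 2 × (3.100 / 0.63)² = 2 × 4.921² = 2 × 24.21 = 48.4.
Round up to the next whole participant.

n = 49 per group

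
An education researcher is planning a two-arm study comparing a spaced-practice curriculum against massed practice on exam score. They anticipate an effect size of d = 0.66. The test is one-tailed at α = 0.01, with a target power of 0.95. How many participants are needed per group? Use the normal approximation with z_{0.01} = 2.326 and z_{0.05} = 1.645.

For two independent groups with equal n: n = 2·((z_{α} + z_β) / d)².
z_{α} + z_β = 2.326 + 1.645 = 3.971.
n = 2 × (3.971 / 0.66)² = 2 × 6.017² = 2 × 36.20 = 72.4.
Round up to the next whole participant.

n = 73 per group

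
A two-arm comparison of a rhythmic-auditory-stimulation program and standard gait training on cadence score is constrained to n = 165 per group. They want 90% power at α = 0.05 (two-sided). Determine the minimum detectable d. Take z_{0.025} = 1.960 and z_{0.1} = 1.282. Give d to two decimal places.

d_min ≈ 0.36

For two independent groups of n = 165 each: d_min = (z_{α/2} + z_β)·√(2/n).
z-sum = 1.960 + 1.282 = 3.242.
d_min = 3.242 × √(2/165) = 3.242 × 0.1101 = 0.357.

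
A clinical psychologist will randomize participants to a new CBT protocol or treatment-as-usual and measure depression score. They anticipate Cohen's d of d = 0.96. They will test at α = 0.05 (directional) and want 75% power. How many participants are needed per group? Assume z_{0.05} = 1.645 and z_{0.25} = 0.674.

n = 12 per group

For two independent groups with equal n: n = 2·((z_{α} + z_β) / d)².
z_{α} + z_β = 1.645 + 0.674 = 2.319.
n = 2 × (2.319 / 0.96)² = 2 × 2.416² = 2 × 5.84 = 11.7.
Round up to the next whole participant.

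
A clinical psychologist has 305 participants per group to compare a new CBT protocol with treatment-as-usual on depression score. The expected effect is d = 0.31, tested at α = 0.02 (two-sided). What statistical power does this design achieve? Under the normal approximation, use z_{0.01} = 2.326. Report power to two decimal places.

For two equal groups, power = Φ(d·√(n/2) − z_{α/2}).
d·√(n/2) = 0.31 × √(305/2) = 0.31 × 12.349 = 3.828.
z_β = 3.828 − 2.326 = 1.502.
Power = Φ(1.502) = 0.933.

power ≈ 0.93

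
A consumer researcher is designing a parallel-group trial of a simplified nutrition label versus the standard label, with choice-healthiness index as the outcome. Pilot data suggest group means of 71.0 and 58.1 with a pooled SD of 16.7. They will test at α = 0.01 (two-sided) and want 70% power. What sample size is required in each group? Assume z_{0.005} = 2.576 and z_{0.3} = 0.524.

n = 33 per group

Cohen's d = |M₁ − M₂| / SD_pooled = |71.0 − 58.1| / 16.7 = 12.9 / 16.7 = 0.772.
For two independent groups with equal n: n = 2·((z_{α/2} + z_β) / d)².
z_{α/2} + z_β = 2.576 + 0.524 = 3.100.
n = 2 × (3.100 / 0.772)² = 2 × 4.016² = 2 × 16.12 = 32.2.
Round up to the next whole participant.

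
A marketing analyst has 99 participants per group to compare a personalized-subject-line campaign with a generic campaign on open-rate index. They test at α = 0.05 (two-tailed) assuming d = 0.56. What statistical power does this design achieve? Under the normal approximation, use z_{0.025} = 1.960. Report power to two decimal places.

power ≈ 0.98

For two equal groups, power = Φ(d·√(n/2) − z_{α/2}).
d·√(n/2) = 0.56 × √(99/2) = 0.56 × 7.036 = 3.940.
z_β = 3.940 − 1.960 = 1.980.
Power = Φ(1.980) = 0.976.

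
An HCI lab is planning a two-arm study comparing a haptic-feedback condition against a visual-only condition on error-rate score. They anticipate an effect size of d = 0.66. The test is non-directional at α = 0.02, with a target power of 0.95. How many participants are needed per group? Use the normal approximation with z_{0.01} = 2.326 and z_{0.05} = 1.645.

For two independent groups with equal n: n = 2·((z_{α/2} + z_β) / d)².
z_{α/2} + z_β = 2.326 + 1.645 = 3.971.
n = 2 × (3.971 / 0.66)² = 2 × 6.017² = 2 × 36.20 = 72.4.
Round up to the next whole participant.

n = 73 per group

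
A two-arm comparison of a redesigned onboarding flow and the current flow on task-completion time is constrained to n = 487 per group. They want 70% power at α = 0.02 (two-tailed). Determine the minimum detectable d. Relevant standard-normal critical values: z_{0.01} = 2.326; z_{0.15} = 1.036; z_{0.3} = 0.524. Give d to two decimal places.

d_min ≈ 0.18

For two independent groups of n = 487 each: d_min = (z_{α/2} + z_β)·√(2/n).
z-sum = 2.326 + 0.524 = 2.850.
d_min = 2.850 × √(2/487) = 2.850 × 0.0641 = 0.183.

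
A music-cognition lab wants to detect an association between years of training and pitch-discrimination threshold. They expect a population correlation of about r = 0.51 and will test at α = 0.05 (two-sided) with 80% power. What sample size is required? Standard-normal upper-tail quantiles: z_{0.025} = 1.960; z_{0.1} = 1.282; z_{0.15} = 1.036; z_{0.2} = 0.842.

Fisher's z: C = ½·ln((1+r)/(1−r)) = ½·ln(3.0816) = 0.5627.
n = ((z_{α/2} + z_β)/C)² + 3.
(1.960 + 0.842) / 0.5627 = 2.802 / 0.5627 = 4.980.
n = 4.980² + 3 = 24.80 + 3 = 27.8.
Round up.

n = 28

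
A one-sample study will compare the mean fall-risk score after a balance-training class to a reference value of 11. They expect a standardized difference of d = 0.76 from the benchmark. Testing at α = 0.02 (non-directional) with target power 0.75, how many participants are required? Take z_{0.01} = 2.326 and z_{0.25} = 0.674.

n = 16

For a one-sample test: n = ((z_{α/2} + z_β) / d)².
z_{α/2} + z_β = 2.326 + 0.674 = 3.000.
n = (3.000 / 0.76)² = 3.947² = 15.58.
Round up.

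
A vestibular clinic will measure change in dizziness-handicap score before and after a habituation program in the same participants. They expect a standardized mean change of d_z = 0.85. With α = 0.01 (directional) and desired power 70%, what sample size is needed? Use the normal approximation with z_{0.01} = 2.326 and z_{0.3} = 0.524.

n = 12 pairs

For a paired (one-sample on differences) test: n = ((z_{α} + z_β) / d)².
z_{α} + z_β = 2.326 + 0.524 = 2.850.
n = (2.850 / 0.85)² = 3.353² = 11.24.
Round up.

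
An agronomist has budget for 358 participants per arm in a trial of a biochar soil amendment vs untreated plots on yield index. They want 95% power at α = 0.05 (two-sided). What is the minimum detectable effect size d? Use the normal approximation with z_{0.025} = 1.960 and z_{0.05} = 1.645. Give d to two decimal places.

For two independent groups of n = 358 each: d_min = (z_{α/2} + z_β)·√(2/n).
z-sum = 1.960 + 1.645 = 3.605.
d_min = 3.605 × √(2/358) = 3.605 × 0.0747 = 0.269.

d_min ≈ 0.27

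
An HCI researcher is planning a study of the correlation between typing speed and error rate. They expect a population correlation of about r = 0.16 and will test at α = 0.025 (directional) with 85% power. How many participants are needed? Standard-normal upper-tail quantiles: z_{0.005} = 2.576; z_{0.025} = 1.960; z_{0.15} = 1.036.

Fisher's z: C = ½·ln((1+r)/(1−r)) = ½·ln(1.3810) = 0.1614.
n = ((z_{α} + z_β)/C)² + 3.
(1.960 + 1.036) / 0.1614 = 2.996 / 0.1614 = 18.563.
n = 18.563² + 3 = 344.57 + 3 = 347.6.
Round up.

n = 348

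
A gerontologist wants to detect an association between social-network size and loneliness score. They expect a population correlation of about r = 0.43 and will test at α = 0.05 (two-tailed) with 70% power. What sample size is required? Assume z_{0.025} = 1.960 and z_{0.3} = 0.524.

Fisher's z: C = ½·ln((1+r)/(1−r)) = ½·ln(2.5088) = 0.4599.
n = ((z_{α/2} + z_β)/C)² + 3.
(1.960 + 0.524) / 0.4599 = 2.484 / 0.4599 = 5.401.
n = 5.401² + 3 = 29.17 + 3 = 32.2.
Round up.

n = 33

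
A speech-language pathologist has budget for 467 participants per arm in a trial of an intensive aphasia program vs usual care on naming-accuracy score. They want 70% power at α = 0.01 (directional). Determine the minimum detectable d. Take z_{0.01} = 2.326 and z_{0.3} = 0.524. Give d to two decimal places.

d_min ≈ 0.19

For two independent groups of n = 467 each: d_min = (z_{α} + z_β)·√(2/n).
z-sum = 2.326 + 0.524 = 2.850.
d_min = 2.850 × √(2/467) = 2.850 × 0.0654 = 0.187.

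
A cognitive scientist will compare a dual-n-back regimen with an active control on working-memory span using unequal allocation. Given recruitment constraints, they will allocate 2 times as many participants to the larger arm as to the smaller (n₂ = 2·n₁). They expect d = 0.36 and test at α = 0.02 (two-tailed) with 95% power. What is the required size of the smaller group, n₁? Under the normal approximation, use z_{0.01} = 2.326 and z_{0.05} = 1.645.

n₁ = 183

With allocation ratio k = n₂/n₁ = 2, Var(x̄₁−x̄₂) = σ²(1/n₁ + 1/(k·n₁)) = σ²·(k+1)/(k·n₁).
So n₁ = (1 + 1/k)·((z_{α/2} + z_β)/d)² = 1.500 × (3.971/0.36)².
n₁ = 1.500 × 121.67 = 182.5.
Round up: n₁ = 183, giving n₂ = 2 × 183 = 366.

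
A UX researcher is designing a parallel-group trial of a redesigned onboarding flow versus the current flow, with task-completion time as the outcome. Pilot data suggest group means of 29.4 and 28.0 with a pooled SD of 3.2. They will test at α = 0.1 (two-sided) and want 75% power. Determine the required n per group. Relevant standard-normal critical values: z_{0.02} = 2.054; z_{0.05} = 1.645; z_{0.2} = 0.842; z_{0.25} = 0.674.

n = 57 per group

Cohen's d = |M₁ − M₂| / SD_pooled = |29.4 − 28.0| / 3.2 = 1.4 / 3.2 = 0.437.
For two independent groups with equal n: n = 2·((z_{α/2} + z_β) / d)².
z_{α/2} + z_β = 1.645 + 0.674 = 2.319.
n = 2 × (2.319 / 0.437)² = 2 × 5.307² = 2 × 28.16 = 56.3.
Round up to the next whole participant.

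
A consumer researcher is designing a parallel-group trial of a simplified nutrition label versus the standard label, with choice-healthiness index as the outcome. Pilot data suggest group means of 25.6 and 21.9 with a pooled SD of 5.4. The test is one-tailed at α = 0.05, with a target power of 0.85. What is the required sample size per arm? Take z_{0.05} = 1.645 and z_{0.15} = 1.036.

n = 31 per group

Cohen's d = |M₁ − M₂| / SD_pooled = |25.6 − 21.9| / 5.4 = 3.7 / 5.4 = 0.685.
For two independent groups with equal n: n = 2·((z_{α} + z_β) / d)².
z_{α} + z_β = 1.645 + 1.036 = 2.681.
n = 2 × (2.681 / 0.685)² = 2 × 3.914² = 2 × 15.32 = 30.6.
Round up to the next whole participant.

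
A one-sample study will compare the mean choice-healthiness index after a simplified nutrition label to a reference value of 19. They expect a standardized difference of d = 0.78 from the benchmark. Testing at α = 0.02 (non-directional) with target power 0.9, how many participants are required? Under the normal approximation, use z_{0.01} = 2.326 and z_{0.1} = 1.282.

n = 22

For a one-sample test: n = ((z_{α/2} + z_β) / d)².
z_{α/2} + z_β = 2.326 + 1.282 = 3.608.
n = (3.608 / 0.78)² = 4.626² = 21.40.
Round up.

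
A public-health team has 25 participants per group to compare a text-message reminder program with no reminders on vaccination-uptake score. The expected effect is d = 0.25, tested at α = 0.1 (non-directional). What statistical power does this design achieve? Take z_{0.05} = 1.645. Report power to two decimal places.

For two equal groups, power = Φ(d·√(n/2) − z_{α/2}).
d·√(n/2) = 0.25 × √(25/2) = 0.25 × 3.536 = 0.884.
z_β = 0.884 − 1.645 = -0.761.
Power = Φ(-0.761) = 0.223.

power ≈ 0.22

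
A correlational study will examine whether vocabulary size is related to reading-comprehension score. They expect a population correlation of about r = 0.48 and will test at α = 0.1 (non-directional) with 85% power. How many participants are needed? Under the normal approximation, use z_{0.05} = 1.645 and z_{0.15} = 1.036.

Fisher's z: C = ½·ln((1+r)/(1−r)) = ½·ln(2.8462) = 0.5230.
n = ((z_{α/2} + z_β)/C)² + 3.
(1.645 + 1.036) / 0.5230 = 2.681 / 0.5230 = 5.126.
n = 5.126² + 3 = 26.28 + 3 = 29.3.
Round up.

n = 30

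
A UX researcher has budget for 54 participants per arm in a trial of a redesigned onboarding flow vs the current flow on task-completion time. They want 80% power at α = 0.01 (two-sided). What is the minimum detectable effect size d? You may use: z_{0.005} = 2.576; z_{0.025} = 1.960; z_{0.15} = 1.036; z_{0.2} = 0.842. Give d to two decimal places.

d_min ≈ 0.66

For two independent groups of n = 54 each: d_min = (z_{α/2} + z_β)·√(2/n).
z-sum = 2.576 + 0.842 = 3.418.
d_min = 3.418 × √(2/54) = 3.418 × 0.1925 = 0.658.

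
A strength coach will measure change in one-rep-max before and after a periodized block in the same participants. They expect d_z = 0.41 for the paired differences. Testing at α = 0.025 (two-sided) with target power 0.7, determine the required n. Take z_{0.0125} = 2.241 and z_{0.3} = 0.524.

For a paired (one-sample on differences) test: n = ((z_{α/2} + z_β) / d)².
z_{α/2} + z_β = 2.241 + 0.524 = 2.765.
n = (2.765 / 0.41)² = 6.744² = 45.48.
Round up.

n = 46 pairs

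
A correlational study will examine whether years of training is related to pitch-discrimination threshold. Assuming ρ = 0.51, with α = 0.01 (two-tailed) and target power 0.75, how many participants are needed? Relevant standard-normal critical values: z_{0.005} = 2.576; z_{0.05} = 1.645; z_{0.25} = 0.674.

n = 37

Fisher's z: C = ½·ln((1+r)/(1−r)) = ½·ln(3.0816) = 0.5627.
n = ((z_{α/2} + z_β)/C)² + 3.
(2.576 + 0.674) / 0.5627 = 3.250 / 0.5627 = 5.776.
n = 5.776² + 3 = 33.36 + 3 = 36.4.
Round up.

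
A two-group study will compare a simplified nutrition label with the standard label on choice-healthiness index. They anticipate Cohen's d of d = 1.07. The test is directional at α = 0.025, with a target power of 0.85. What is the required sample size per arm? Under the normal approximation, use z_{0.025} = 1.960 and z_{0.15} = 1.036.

n = 16 per group

For two independent groups with equal n: n = 2·((z_{α} + z_β) / d)².
z_{α} + z_β = 1.960 + 1.036 = 2.996.
n = 2 × (2.996 / 1.07)² = 2 × 2.800² = 2 × 7.84 = 15.7.
Round up to the next whole participant.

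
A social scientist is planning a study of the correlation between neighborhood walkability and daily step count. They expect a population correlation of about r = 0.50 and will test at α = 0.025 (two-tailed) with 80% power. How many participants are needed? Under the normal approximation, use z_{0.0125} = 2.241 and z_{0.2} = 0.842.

Fisher's z: C = ½·ln((1+r)/(1−r)) = ½·ln(3.0000) = 0.5493.
n = ((z_{α/2} + z_β)/C)² + 3.
(2.241 + 0.842) / 0.5493 = 3.083 / 0.5493 = 5.613.
n = 5.613² + 3 = 31.50 + 3 = 34.5.
Round up.

n = 35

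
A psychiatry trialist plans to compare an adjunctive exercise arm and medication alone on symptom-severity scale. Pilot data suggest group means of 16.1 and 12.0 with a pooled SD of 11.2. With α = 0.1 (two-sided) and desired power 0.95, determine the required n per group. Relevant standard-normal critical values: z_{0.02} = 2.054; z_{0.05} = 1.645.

Cohen's d = |M₁ − M₂| / SD_pooled = |16.1 − 12.0| / 11.2 = 4.1 / 11.2 = 0.366.
For two independent groups with equal n: n = 2·((z_{α/2} + z_β) / d)².
z_{α/2} + z_β = 1.645 + 1.645 = 3.290.
n = 2 × (3.290 / 0.366)² = 2 × 8.989² = 2 × 80.80 = 161.6.
Round up to the next whole participant.

n = 162 per group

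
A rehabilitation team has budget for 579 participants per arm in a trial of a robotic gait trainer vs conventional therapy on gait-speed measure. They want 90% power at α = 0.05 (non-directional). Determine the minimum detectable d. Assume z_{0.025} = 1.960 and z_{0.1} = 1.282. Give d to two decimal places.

d_min ≈ 0.19

For two independent groups of n = 579 each: d_min = (z_{α/2} + z_β)·√(2/n).
z-sum = 1.960 + 1.282 = 3.242.
d_min = 3.242 × √(2/579) = 3.242 × 0.0588 = 0.191.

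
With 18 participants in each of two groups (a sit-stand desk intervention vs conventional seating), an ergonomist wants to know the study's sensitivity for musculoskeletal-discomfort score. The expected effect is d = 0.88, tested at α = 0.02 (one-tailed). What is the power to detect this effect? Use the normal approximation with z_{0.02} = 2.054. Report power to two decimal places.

power ≈ 0.72

For two equal groups, power = Φ(d·√(n/2) − z_{α}).
d·√(n/2) = 0.88 × √(18/2) = 0.88 × 3.000 = 2.640.
z_β = 2.640 − 2.054 = 0.586.
Power = Φ(0.586) = 0.721.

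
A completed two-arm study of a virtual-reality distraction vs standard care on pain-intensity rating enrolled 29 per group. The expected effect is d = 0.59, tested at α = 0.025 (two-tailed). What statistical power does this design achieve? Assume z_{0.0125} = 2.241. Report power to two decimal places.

For two equal groups, power = Φ(d·√(n/2) − z_{α/2}).
d·√(n/2) = 0.59 × √(29/2) = 0.59 × 3.808 = 2.247.
z_β = 2.247 − 2.241 = 0.006.
Power = Φ(0.006) = 0.502.

power ≈ 0.50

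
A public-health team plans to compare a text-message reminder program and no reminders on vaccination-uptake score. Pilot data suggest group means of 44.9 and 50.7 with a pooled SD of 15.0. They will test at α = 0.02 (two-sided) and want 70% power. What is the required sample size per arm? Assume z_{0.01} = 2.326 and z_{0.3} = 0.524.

n = 109 per group

Cohen's d = |M₁ − M₂| / SD_pooled = |44.9 − 50.7| / 15.0 = 5.8 / 15.0 = 0.387.
For two independent groups with equal n: n = 2·((z_{α/2} + z_β) / d)².
z_{α/2} + z_β = 2.326 + 0.524 = 2.850.
n = 2 × (2.850 / 0.387)² = 2 × 7.364² = 2 × 54.23 = 108.5.
Round up to the next whole participant.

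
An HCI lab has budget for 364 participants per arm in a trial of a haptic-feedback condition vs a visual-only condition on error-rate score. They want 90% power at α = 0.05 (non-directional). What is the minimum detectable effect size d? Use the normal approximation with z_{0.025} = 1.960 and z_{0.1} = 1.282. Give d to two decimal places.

For two independent groups of n = 364 each: d_min = (z_{α/2} + z_β)·√(2/n).
z-sum = 1.960 + 1.282 = 3.242.
d_min = 3.242 × √(2/364) = 3.242 × 0.0741 = 0.240.

d_min ≈ 0.24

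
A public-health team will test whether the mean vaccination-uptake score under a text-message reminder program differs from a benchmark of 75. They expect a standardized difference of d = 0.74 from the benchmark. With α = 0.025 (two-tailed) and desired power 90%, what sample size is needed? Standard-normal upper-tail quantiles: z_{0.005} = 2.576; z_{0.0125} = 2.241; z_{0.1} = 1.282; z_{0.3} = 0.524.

For a one-sample test: n = ((z_{α/2} + z_β) / d)².
z_{α/2} + z_β = 2.241 + 1.282 = 3.523.
n = (3.523 / 0.74)² = 4.761² = 22.67.
Round up.

n = 23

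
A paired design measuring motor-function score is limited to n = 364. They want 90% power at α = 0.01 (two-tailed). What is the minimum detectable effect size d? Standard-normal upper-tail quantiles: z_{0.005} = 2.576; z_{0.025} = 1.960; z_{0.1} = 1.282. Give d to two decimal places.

For a single sample (or paired design) of n = 364: d_min = (z_{α/2} + z_β)/√n.
z-sum = 2.576 + 1.282 = 3.858.
d_min = 3.858 / √364 = 3.858 / 19.079 = 0.202.

d_min ≈ 0.20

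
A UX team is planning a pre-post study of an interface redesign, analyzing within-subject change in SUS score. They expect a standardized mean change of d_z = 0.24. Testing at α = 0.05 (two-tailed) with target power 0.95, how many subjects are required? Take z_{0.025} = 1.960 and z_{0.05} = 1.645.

For a paired (one-sample on differences) test: n = ((z_{α/2} + z_β) / d)².
z_{α/2} + z_β = 1.960 + 1.645 = 3.605.
n = (3.605 / 0.24)² = 15.021² = 225.63.
Round up.

n = 226 pairs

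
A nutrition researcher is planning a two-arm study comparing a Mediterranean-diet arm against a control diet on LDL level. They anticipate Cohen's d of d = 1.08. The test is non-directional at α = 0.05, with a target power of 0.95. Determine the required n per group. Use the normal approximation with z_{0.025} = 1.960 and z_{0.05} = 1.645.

n = 23 per group

For two independent groups with equal n: n = 2·((z_{α/2} + z_β) / d)².
z_{α/2} + z_β = 1.960 + 1.645 = 3.605.
n = 2 × (3.605 / 1.08)² = 2 × 3.338² = 2 × 11.14 = 22.3.
Round up to the next whole participant.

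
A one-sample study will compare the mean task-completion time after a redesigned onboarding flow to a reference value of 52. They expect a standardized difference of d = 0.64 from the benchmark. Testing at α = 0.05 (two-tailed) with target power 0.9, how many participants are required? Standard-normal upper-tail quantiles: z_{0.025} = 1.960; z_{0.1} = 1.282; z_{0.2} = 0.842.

n = 26

For a one-sample test: n = ((z_{α/2} + z_β) / d)².
z_{α/2} + z_β = 1.960 + 1.282 = 3.242.
n = (3.242 / 0.64)² = 5.066² = 25.66.
Round up.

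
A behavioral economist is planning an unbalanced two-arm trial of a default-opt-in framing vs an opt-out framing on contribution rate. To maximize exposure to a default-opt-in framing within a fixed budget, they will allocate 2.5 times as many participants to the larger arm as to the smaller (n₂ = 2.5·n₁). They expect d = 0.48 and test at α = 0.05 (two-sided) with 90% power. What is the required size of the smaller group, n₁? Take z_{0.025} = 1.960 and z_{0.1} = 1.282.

n₁ = 64

With allocation ratio k = n₂/n₁ = 2.5, Var(x̄₁−x̄₂) = σ²(1/n₁ + 1/(k·n₁)) = σ²·(k+1)/(k·n₁).
So n₁ = (1 + 1/k)·((z_{α/2} + z_β)/d)² = 1.400 × (3.242/0.48)².
n₁ = 1.400 × 45.62 = 63.9.
Round up: n₁ = 64, giving n₂ = 2.5 × 64 = 160.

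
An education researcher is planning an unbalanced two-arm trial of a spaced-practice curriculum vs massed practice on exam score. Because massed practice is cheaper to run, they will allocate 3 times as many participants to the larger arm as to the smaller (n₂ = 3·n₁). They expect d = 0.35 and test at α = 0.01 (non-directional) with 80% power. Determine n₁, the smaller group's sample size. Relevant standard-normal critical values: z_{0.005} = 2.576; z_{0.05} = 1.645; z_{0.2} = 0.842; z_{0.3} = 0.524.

n₁ = 128

With allocation ratio k = n₂/n₁ = 3, Var(x̄₁−x̄₂) = σ²(1/n₁ + 1/(k·n₁)) = σ²·(k+1)/(k·n₁).
So n₁ = (1 + 1/k)·((z_{α/2} + z_β)/d)² = 1.333 × (3.418/0.35)².
n₁ = 1.333 × 95.37 = 127.2.
Round up: n₁ = 128, giving n₂ = 3 × 128 = 384.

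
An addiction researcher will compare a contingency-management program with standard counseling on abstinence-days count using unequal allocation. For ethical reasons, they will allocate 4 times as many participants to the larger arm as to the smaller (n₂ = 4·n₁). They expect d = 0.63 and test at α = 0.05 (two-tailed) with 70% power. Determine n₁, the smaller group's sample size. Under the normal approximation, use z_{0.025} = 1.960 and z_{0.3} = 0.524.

With allocation ratio k = n₂/n₁ = 4, Var(x̄₁−x̄₂) = σ²(1/n₁ + 1/(k·n₁)) = σ²·(k+1)/(k·n₁).
So n₁ = (1 + 1/k)·((z_{α/2} + z_β)/d)² = 1.250 × (2.484/0.63)².
n₁ = 1.250 × 15.55 = 19.4.
Round up: n₁ = 20, giving n₂ = 4 × 20 = 80.

n₁ = 20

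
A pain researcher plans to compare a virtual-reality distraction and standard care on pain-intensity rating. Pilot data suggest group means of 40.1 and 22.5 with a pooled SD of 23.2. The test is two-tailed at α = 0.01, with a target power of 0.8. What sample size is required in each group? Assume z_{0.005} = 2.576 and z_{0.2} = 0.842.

n = 41 per group

Cohen's d = |M₁ − M₂| / SD_pooled = |40.1 − 22.5| / 23.2 = 17.6 / 23.2 = 0.759.
For two independent groups with equal n: n = 2·((z_{α/2} + z_β) / d)².
z_{α/2} + z_β = 2.576 + 0.842 = 3.418.
n = 2 × (3.418 / 0.759)² = 2 × 4.503² = 2 × 20.28 = 40.6.
Round up to the next whole participant.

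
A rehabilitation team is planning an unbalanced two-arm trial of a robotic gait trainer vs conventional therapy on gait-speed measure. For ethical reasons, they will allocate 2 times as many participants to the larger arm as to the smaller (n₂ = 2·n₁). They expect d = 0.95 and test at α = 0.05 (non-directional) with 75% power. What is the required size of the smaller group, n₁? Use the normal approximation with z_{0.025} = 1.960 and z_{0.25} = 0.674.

With allocation ratio k = n₂/n₁ = 2, Var(x̄₁−x̄₂) = σ²(1/n₁ + 1/(k·n₁)) = σ²·(k+1)/(k·n₁).
So n₁ = (1 + 1/k)·((z_{α/2} + z_β)/d)² = 1.500 × (2.634/0.95)².
n₁ = 1.500 × 7.69 = 11.5.
Round up: n₁ = 12, giving n₂ = 2 × 12 = 24.

n₁ = 12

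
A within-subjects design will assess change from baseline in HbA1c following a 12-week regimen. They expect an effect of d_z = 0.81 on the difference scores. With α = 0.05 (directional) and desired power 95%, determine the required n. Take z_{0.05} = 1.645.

n = 17 pairs

For a paired (one-sample on differences) test: n = ((z_{α} + z_β) / d)².
z_{α} + z_β = 1.645 + 1.645 = 3.290.
n = (3.290 / 0.81)² = 4.062² = 16.50.
Round up.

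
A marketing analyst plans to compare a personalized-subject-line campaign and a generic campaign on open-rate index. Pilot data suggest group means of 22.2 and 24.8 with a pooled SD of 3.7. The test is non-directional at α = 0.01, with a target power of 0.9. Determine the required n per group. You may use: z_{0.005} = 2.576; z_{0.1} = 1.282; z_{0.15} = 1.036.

n = 61 per group

Cohen's d = |M₁ − M₂| / SD_pooled = |22.2 − 24.8| / 3.7 = 2.6 / 3.7 = 0.703.
For two independent groups with equal n: n = 2·((z_{α/2} + z_β) / d)².
z_{α/2} + z_β = 2.576 + 1.282 = 3.858.
n = 2 × (3.858 / 0.703)² = 2 × 5.488² = 2 × 30.12 = 60.2.
Round up to the next whole participant.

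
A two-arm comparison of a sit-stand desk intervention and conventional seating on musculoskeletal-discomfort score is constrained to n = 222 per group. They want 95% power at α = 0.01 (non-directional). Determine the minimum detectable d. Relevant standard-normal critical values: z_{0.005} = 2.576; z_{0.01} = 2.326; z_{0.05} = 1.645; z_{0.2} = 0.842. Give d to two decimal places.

For two independent groups of n = 222 each: d_min = (z_{α/2} + z_β)·√(2/n).
z-sum = 2.576 + 1.645 = 4.221.
d_min = 4.221 × √(2/222) = 4.221 × 0.0949 = 0.401.

d_min ≈ 0.40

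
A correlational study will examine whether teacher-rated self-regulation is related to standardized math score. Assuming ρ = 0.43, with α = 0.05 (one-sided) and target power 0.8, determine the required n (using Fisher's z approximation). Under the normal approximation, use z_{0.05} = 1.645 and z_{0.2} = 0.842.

n = 33

Fisher's z: C = ½·ln((1+r)/(1−r)) = ½·ln(2.5088) = 0.4599.
n = ((z_{α} + z_β)/C)² + 3.
(1.645 + 0.842) / 0.4599 = 2.487 / 0.4599 = 5.408.
n = 5.408² + 3 = 29.24 + 3 = 32.2.
Round up.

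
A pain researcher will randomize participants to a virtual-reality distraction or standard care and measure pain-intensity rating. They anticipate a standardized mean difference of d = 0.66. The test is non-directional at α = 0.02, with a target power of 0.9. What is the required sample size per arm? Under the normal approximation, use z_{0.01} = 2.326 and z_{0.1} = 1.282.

For two independent groups with equal n: n = 2·((z_{α/2} + z_β) / d)².
z_{α/2} + z_β = 2.326 + 1.282 = 3.608.
n = 2 × (3.608 / 0.66)² = 2 × 5.467² = 2 × 29.88 = 59.8.
Round up to the next whole participant.

n = 60 per group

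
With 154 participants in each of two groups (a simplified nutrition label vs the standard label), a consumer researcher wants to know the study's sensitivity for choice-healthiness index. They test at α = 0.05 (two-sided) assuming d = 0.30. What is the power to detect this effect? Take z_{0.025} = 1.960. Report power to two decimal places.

For two equal groups, power = Φ(d·√(n/2) − z_{α/2}).
d·√(n/2) = 0.30 × √(154/2) = 0.30 × 8.775 = 2.632.
z_β = 2.632 − 1.960 = 0.672.
Power = Φ(0.672) = 0.749.

power ≈ 0.75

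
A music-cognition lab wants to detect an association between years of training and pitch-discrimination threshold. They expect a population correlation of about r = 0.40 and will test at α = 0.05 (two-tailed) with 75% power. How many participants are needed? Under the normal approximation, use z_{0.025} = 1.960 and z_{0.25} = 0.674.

n = 42

Fisher's z: C = ½·ln((1+r)/(1−r)) = ½·ln(2.3333) = 0.4236.
n = ((z_{α/2} + z_β)/C)² + 3.
(1.960 + 0.674) / 0.4236 = 2.634 / 0.4236 = 6.218.
n = 6.218² + 3 = 38.67 + 3 = 41.7.
Round up.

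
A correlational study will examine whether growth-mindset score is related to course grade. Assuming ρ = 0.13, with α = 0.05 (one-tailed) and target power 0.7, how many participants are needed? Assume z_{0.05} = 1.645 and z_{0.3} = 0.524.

n = 279

Fisher's z: C = ½·ln((1+r)/(1−r)) = ½·ln(1.2989) = 0.1307.
n = ((z_{α} + z_β)/C)² + 3.
(1.645 + 0.524) / 0.1307 = 2.169 / 0.1307 = 16.595.
n = 16.595² + 3 = 275.40 + 3 = 278.4.
Round up.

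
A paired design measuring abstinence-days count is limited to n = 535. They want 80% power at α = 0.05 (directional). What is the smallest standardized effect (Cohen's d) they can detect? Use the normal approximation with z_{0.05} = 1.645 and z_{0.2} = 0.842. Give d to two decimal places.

For a single sample (or paired design) of n = 535: d_min = (z_{α} + z_β)/√n.
z-sum = 1.645 + 0.842 = 2.487.
d_min = 2.487 / √535 = 2.487 / 23.130 = 0.108.

d_min ≈ 0.11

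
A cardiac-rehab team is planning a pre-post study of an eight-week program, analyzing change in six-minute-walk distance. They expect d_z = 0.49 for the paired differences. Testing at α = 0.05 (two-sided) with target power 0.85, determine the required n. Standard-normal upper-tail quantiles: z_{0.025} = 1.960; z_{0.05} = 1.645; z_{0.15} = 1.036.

For a paired (one-sample on differences) test: n = ((z_{α/2} + z_β) / d)².
z_{α/2} + z_β = 1.960 + 1.036 = 2.996.
n = (2.996 / 0.49)² = 6.114² = 37.38.
Round up.

n = 38 pairs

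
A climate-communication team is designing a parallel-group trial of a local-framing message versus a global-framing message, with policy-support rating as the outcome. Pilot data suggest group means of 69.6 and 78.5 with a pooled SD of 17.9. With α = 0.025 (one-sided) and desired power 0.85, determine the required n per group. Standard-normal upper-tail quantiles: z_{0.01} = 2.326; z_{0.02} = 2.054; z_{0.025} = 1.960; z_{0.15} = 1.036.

Cohen's d = |M₁ − M₂| / SD_pooled = |69.6 − 78.5| / 17.9 = 8.9 / 17.9 = 0.497.
For two independent groups with equal n: n = 2·((z_{α} + z_β) / d)².
z_{α} + z_β = 1.960 + 1.036 = 2.996.
n = 2 × (2.996 / 0.497)² = 2 × 6.028² = 2 × 36.34 = 72.7.
Round up to the next whole participant.

n = 73 per group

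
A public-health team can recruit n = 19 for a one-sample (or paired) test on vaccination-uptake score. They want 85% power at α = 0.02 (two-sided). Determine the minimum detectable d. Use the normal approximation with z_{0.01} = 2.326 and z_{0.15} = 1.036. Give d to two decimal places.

For a single sample (or paired design) of n = 19: d_min = (z_{α/2} + z_β)/√n.
z-sum = 2.326 + 1.036 = 3.362.
d_min = 3.362 / √19 = 3.362 / 4.359 = 0.771.

d_min ≈ 0.77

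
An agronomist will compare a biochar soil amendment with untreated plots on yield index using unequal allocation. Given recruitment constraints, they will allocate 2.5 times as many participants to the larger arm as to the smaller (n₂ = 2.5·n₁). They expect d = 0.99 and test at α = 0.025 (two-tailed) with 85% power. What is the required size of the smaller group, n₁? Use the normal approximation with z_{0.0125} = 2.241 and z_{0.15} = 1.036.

With allocation ratio k = n₂/n₁ = 2.5, Var(x̄₁−x̄₂) = σ²(1/n₁ + 1/(k·n₁)) = σ²·(k+1)/(k·n₁).
So n₁ = (1 + 1/k)·((z_{α/2} + z_β)/d)² = 1.400 × (3.277/0.99)².
n₁ = 1.400 × 10.96 = 15.3.
Round up: n₁ = 16, giving n₂ = 2.5 × 16 = 40.

n₁ = 16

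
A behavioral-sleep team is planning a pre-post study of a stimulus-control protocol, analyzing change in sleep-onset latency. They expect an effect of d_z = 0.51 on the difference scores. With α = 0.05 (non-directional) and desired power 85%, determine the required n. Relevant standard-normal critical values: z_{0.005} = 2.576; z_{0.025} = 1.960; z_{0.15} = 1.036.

For a paired (one-sample on differences) test: n = ((z_{α/2} + z_β) / d)².
z_{α/2} + z_β = 1.960 + 1.036 = 2.996.
n = (2.996 / 0.51)² = 5.875² = 34.51.
Round up.

n = 35 pairs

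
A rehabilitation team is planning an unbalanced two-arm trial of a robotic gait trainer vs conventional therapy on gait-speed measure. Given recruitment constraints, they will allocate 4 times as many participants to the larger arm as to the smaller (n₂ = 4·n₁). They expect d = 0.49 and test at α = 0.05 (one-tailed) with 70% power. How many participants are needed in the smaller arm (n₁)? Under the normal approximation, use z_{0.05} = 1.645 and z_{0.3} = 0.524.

With allocation ratio k = n₂/n₁ = 4, Var(x̄₁−x̄₂) = σ²(1/n₁ + 1/(k·n₁)) = σ²·(k+1)/(k·n₁).
So n₁ = (1 + 1/k)·((z_{α} + z_β)/d)² = 1.250 × (2.169/0.49)².
n₁ = 1.250 × 19.59 = 24.5.
Round up: n₁ = 25, giving n₂ = 4 × 25 = 100.

n₁ = 25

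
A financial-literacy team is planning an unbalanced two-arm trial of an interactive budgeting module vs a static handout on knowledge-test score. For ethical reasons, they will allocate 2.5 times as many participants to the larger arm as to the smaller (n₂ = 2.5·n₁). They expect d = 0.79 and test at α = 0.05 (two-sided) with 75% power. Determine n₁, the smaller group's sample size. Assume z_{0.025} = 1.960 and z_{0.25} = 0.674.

n₁ = 16

With allocation ratio k = n₂/n₁ = 2.5, Var(x̄₁−x̄₂) = σ²(1/n₁ + 1/(k·n₁)) = σ²·(k+1)/(k·n₁).
So n₁ = (1 + 1/k)·((z_{α/2} + z_β)/d)² = 1.400 × (2.634/0.79)².
n₁ = 1.400 × 11.12 = 15.6.
Round up: n₁ = 16, giving n₂ = 2.5 × 16 = 40.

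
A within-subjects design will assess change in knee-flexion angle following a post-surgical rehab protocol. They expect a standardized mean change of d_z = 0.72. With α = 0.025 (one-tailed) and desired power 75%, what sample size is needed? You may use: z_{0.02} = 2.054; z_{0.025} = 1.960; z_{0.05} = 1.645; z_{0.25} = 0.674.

n = 14 pairs

For a paired (one-sample on differences) test: n = ((z_{α} + z_β) / d)².
z_{α} + z_β = 1.960 + 0.674 = 2.634.
n = (2.634 / 0.72)² = 3.658² = 13.38.
Round up.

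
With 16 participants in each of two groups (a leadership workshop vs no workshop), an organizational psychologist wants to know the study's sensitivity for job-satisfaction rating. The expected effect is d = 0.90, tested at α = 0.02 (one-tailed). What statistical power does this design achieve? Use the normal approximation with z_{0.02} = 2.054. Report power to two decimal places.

power ≈ 0.69

For two equal groups, power = Φ(d·√(n/2) − z_{α}).
d·√(n/2) = 0.90 × √(16/2) = 0.90 × 2.828 = 2.546.
z_β = 2.546 − 2.054 = 0.492.
Power = Φ(0.492) = 0.688.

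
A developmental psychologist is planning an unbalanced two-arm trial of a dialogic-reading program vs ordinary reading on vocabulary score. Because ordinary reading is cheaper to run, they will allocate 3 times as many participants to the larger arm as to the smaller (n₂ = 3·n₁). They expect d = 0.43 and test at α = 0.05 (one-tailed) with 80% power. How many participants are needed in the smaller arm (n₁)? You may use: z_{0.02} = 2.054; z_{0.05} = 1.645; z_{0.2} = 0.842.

n₁ = 45

With allocation ratio k = n₂/n₁ = 3, Var(x̄₁−x̄₂) = σ²(1/n₁ + 1/(k·n₁)) = σ²·(k+1)/(k·n₁).
So n₁ = (1 + 1/k)·((z_{α} + z_β)/d)² = 1.333 × (2.487/0.43)².
n₁ = 1.333 × 33.45 = 44.6.
Round up: n₁ = 45, giving n₂ = 3 × 45 = 135.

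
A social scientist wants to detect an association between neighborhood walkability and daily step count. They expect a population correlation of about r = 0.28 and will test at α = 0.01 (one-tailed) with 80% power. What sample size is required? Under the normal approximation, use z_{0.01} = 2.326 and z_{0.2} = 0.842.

n = 125

Fisher's z: C = ½·ln((1+r)/(1−r)) = ½·ln(1.7778) = 0.2877.
n = ((z_{α} + z_β)/C)² + 3.
(2.326 + 0.842) / 0.2877 = 3.168 / 0.2877 = 11.011.
n = 11.011² + 3 = 121.25 + 3 = 124.3.
Round up.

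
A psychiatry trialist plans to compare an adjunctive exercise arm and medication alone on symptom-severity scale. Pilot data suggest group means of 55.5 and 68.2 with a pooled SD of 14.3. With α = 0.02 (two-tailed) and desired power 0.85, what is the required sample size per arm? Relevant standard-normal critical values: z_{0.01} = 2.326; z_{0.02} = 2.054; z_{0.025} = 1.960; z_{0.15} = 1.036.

n = 29 per group

Cohen's d = |M₁ − M₂| / SD_pooled = |55.5 − 68.2| / 14.3 = 12.7 / 14.3 = 0.888.
For two independent groups with equal n: n = 2·((z_{α/2} + z_β) / d)².
z_{α/2} + z_β = 2.326 + 1.036 = 3.362.
n = 2 × (3.362 / 0.888)² = 2 × 3.786² = 2 × 14.33 = 28.7.
Round up to the next whole participant.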